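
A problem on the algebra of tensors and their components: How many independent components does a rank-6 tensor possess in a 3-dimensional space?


The number of components of a rank-r tensor in d dimensions is d^r.
Here d = 3 and r = 6.
3^6 = 729

729


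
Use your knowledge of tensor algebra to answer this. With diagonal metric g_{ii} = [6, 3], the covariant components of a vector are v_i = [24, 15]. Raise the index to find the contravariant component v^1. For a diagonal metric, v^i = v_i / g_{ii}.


To raise an index with a diagonal metric: v^i = v_i / g_{ii}.
For index 1: v_1 = 24, g_{11} = 6
v^1 = 24 / 6 = 4

4


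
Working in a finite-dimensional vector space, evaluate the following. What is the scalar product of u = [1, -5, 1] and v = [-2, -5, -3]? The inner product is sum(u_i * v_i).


The inner product u . v = sum of u_i * v_i.
Term-by-term: 1 * -2, -5 * -5, 1 * -3
Products: -2, 25, -3
Sum = -2 + 25 + -3 = 20

20


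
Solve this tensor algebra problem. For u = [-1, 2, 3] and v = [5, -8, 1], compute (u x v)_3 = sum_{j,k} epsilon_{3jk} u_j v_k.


(u x v)_3 = sum_{j,k} epsilon_{3jk} u_j v_k. Only permutations of (1,2,3) contribute; the two non-zero terms are:
eps_{312} u_1 v_2 = 1 * -1 * -8 = 8
eps_{321} u_2 v_1 = -1 * 2 * 5 = -10
(u x v)_3 = -2

-2


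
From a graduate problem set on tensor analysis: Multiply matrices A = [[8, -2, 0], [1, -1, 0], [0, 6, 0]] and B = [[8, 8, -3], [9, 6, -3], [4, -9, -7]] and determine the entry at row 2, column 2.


(AB)_{ij} = sum_k A_{ik} B_{kj}.
For i=2, j=2:
A_{21} * B_{12} = 1 * 8 = 8
A_{22} * B_{22} = -1 * 6 = -6
A_{23} * B_{32} = 0 * -9 = 0
Sum = 8 + -6 + 0 = 2

2


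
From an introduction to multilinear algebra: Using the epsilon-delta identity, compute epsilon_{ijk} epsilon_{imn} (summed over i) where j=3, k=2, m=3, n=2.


Using the identity: epsilon_{ijk} epsilon_{imn} = delta_{jm} delta_{kn} - delta_{jn} delta_{km}.
delta_{33} = 1
delta_{22} = 1
delta_{32} = 0
delta_{23} = 0
Result = 1 * 1 - 0 * 0 = 1 - 0 = 1

1


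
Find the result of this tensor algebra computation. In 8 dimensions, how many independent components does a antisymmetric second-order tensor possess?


A antisymmetric rank-2 tensor in d dimensions has d(d-1)/2 independent components.
d = 8
d(d-1)/2 = 8 * 7 / 2 = 56 / 2 = 28

28


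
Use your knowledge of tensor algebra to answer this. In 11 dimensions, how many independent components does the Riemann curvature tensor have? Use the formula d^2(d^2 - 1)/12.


The Riemann tensor in d dimensions has d^2(d^2 - 1)/12 independent components.
d = 11, so d^2 = 121
d^2 - 1 = 120
d^2(d^2 - 1) = 121 * 120 = 14520
Divide by 12: 14520 / 12 = 1210

1210


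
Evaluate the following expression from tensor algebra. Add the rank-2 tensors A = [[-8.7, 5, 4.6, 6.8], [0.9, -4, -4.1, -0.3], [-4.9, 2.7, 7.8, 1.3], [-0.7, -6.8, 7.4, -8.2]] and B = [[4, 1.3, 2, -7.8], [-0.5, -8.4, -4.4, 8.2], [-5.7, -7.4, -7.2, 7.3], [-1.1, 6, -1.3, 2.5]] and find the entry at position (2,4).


Tensor addition is component-wise: (A + B)_{ij} = A_{ij} + B_{ij}.
A_{24} = -0.3
B_{24} = 8.2
(A + B)_{24} = -0.3 + 8.2 = 7.9

7.9


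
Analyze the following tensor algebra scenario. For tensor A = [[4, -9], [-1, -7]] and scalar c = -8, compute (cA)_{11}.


Scalar multiplication: (cA)_{ij} = c * A_{ij}.
c = -8
A_{11} = 4
(cA)_{11} = -8 * 4 = -32

-32


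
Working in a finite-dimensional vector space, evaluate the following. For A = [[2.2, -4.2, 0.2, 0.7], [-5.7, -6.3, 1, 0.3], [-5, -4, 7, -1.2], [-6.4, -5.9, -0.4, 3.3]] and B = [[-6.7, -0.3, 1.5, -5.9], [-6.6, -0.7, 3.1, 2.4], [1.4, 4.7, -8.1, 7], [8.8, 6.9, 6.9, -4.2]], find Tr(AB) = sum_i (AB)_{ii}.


Tr(AB) = sum_i (AB)_{ii} where (AB)_{ii} = sum_k A_{ik} B_{ki}.
(AB)_{11} = 2.2*-6.7 + -4.2*-6.6 + 0.2*1.4 + 0.7*8.8 = 19.42
(AB)_{22} = -5.7*-0.3 + -6.3*-0.7 + 1*4.7 + 0.3*6.9 = 12.89
(AB)_{33} = -5*1.5 + -4*3.1 + 7*-8.1 + -1.2*6.9 = -84.88
(AB)_{44} = -6.4*-5.9 + -5.9*2.4 + -0.4*7 + 3.3*-4.2 = 6.94
Tr(AB) = 19.42 + 12.89 + -84.88 + 6.94 = -45.63

-45.63


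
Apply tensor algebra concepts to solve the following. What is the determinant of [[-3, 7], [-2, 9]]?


For a 2x2 matrix [[a, b], [c, d]], det = a*d - b*c.
a = -3, b = 7, c = -2, d = 9
a*d = -3 * 9 = -27
b*c = 7 * -2 = -14
det = -27 - -14 = -13

-13


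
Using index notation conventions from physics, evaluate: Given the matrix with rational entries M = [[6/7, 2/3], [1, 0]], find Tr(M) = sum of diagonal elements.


The trace is the sum of diagonal entries.
Diagonal: M[1,1] = 6/7, M[2,2] = 0
Tr(M) = 6/7 + 0
Computing step by step:
After adding M[1,1]: 6/7
After adding M[2,2]: 6/7
Tr(M) = 6/7

6/7


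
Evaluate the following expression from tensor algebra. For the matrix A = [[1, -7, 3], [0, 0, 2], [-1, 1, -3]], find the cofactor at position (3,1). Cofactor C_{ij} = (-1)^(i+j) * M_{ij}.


To find cofactor C_{31}, delete row 3 and column 1.
The resulting 2x2 submatrix is: [[-7, 3], [0, 2]]
Minor M_{31} = -7*2 - 3*0
  = -14 - 0 = -14
Sign = (-1)^(3+1) = (-1)^4 = 1
Cofactor C_{31} = 1 * -14 = -14

-14


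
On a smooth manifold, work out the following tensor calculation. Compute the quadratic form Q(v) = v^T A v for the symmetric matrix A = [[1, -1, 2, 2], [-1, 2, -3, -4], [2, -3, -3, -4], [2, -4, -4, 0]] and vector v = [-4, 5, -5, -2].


First compute Av:
(Av)_1 = 1*-4 + -1*5 + 2*-5 + 2*-2 = -23
(Av)_2 = -1*-4 + 2*5 + -3*-5 + -4*-2 = 37
(Av)_3 = 2*-4 + -3*5 + -3*-5 + -4*-2 = 0
(Av)_4 = 2*-4 + -4*5 + -4*-5 + 0*-2 = -8
Av = [-23, 37, 0, -8]
Then v^T (Av) = -4*-23 + 5*37 + -5*0 + -2*-8
= 92 + 185 + 0 + 16 = 293

293


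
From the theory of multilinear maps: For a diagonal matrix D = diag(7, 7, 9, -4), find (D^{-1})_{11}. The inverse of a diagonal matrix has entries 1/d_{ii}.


For a diagonal matrix, the inverse has entries (D^{-1})_{ii} = 1/d_{ii}.
The diagonal entries are: d_{11} = 7, d_{22} = 7, d_{33} = 9, d_{44} = -4
We need (D^{-1})_{11} = 1/d_{11} = 1/7 = 1/7

1/7


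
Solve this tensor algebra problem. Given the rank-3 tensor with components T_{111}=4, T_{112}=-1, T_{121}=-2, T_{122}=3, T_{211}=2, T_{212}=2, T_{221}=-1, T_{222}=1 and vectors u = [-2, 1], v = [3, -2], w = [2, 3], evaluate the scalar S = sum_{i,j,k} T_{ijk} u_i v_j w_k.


S = sum over i,j,k of T_{ijk} u_i v_j w_k. Expanding all 8 terms:
T_{111}*u_1*v_1*w_1 = 4*-2*3*2 = -48  (running total: -48)
T_{112}*u_1*v_1*w_2 = -1*-2*3*3 = 18  (running total: -30)
T_{121}*u_1*v_2*w_1 = -2*-2*-2*2 = -16  (running total: -46)
T_{122}*u_1*v_2*w_2 = 3*-2*-2*3 = 36  (running total: -10)
T_{211}*u_2*v_1*w_1 = 2*1*3*2 = 12  (running total: 2)
T_{212}*u_2*v_1*w_2 = 2*1*3*3 = 18  (running total: 20)
T_{221}*u_2*v_2*w_1 = -1*1*-2*2 = 4  (running total: 24)
T_{222}*u_2*v_2*w_2 = 1*1*-2*3 = -6  (running total: 18)
S = 18

18


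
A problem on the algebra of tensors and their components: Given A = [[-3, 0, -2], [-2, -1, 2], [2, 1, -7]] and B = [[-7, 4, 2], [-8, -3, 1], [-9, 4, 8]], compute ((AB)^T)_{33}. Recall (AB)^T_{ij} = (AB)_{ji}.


(AB)^T_{ij} = (AB)_{ji} = sum_k A_{jk} B_{ki}.
For i=3, j=3 we need (AB)_{33}:
A_{31} * B_{13} = 2 * 2 = 4
A_{32} * B_{23} = 1 * 1 = 1
A_{33} * B_{33} = -7 * 8 = -56
Sum = 4 + 1 + -56 = -51

-51


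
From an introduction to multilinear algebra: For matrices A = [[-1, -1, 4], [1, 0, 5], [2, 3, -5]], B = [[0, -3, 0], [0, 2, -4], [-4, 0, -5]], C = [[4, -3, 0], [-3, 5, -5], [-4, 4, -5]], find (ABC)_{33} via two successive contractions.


(ABC)_{33} = sum_m (AB)_{3m} C_{m3}. First compute row 3 of AB.
(AB)_{31} = 2*0 + 3*0 + -5*-4 = 20
(AB)_{32} = 2*-3 + 3*2 + -5*0 = 0
(AB)_{33} = 2*0 + 3*-4 + -5*-5 = 13
Now contract with column 3 of C:
(AB)_{31} * C_{13} = 20 * 0 = 0
(AB)_{32} * C_{23} = 0 * -5 = 0
(AB)_{33} * C_{33} = 13 * -5 = -65
(ABC)_{33} = 0 + 0 + -65 = -65

-65


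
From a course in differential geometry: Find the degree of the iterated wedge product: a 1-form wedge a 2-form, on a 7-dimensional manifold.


The degree of a wedge product is the sum of the degrees of the individual forms.
Degrees: 1, 2
Total degree = 1 + 2 = 3

3


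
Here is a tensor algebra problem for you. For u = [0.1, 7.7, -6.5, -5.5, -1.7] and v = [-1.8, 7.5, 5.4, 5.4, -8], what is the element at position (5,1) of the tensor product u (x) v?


The outer product entry T_{ij} = u_i * v_j.
We need i=5, j=1.
u_5 = -1.7, v_1 = -1.8
T_{5,1} = -1.7 * -1.8 = 3.06

3.06


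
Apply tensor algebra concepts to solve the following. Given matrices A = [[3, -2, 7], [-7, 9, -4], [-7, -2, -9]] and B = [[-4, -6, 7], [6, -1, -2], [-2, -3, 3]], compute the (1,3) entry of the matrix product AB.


(AB)_{ij} = sum_k A_{ik} B_{kj}.
For i=1, j=3:
A_{11} * B_{13} = 3 * 7 = 21
A_{12} * B_{23} = -2 * -2 = 4
A_{13} * B_{33} = 7 * 3 = 21
Sum = 21 + 4 + 21 = 46

46


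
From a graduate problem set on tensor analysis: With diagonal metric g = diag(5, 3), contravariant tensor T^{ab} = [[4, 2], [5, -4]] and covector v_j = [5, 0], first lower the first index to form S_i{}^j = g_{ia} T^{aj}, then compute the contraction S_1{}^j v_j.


Step 1: lower the first index. For a diagonal metric, g_{ia} T^{aj} = g_{ii} T^{ij} (no sum on i).
g_{11} = 5
S_1{}^1 = 5 * T^{11} = 5 * 4 = 20
S_1{}^2 = 5 * T^{12} = 5 * 2 = 10
Step 2: contract S_1{}^j with v_j.
S_1{}^1 * v_1 = 20 * 5 = 100
S_1{}^2 * v_2 = 10 * 0 = 0
Result = 100 + 0 = 100

100


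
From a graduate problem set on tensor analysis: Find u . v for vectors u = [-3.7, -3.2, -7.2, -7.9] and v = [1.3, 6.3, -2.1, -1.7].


The inner product u . v = sum of u_i * v_i.
Term-by-term: -3.7 * 1.3, -3.2 * 6.3, -7.2 * -2.1, -7.9 * -1.7
Products: -4.81, -20.16, 15.12, 13.43
Sum = -4.81 + -20.16 + 15.12 + 13.43 = 3.58

3.58


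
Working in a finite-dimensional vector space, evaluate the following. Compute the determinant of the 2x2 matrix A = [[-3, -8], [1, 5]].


For a 2x2 matrix [[a, b], [c, d]], det = a*d - b*c.
a = -3, b = -8, c = 1, d = 5
a*d = -3 * 5 = -15
b*c = -8 * 1 = -8
det = -15 - -8 = -7

-7


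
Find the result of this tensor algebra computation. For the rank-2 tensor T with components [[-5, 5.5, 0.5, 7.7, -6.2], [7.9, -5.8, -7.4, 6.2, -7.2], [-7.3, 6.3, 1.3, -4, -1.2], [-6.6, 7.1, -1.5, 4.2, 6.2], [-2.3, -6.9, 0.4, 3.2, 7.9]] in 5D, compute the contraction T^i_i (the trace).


The contraction (trace) of a rank-2 tensor is the sum of its diagonal elements.
Diagonal entries: A[1,1] = -5, A[2,2] = -5.8, A[3,3] = 1.3, A[4,4] = 4.2, A[5,5] = 7.9
Tr(A) = -5 + -5.8 + 1.3 + 4.2 + 7.9 = 2.6

2.6


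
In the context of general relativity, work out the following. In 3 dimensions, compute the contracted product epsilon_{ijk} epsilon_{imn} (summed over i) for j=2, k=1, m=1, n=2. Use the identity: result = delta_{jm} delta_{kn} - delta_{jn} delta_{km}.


Using the identity: epsilon_{ijk} epsilon_{imn} = delta_{jm} delta_{kn} - delta_{jn} delta_{km}.
delta_{21} = 0
delta_{12} = 0
delta_{22} = 1
delta_{11} = 1
Result = 0 * 0 - 1 * 1 = 0 - 1 = -1

-1


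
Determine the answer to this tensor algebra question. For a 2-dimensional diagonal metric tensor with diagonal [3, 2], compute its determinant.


For a diagonal metric, the determinant is the product of diagonal entries.
Diagonal entries: 3, 2
det(g) = 3 * 2 = 6

6


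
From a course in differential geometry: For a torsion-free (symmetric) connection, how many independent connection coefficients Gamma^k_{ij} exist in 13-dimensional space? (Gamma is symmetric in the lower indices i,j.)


Christoffel symbols Gamma^k_{ij} are symmetric in i,j, so there are d * d(d+1)/2 independent symbols.
d = 13
d(d+1)/2 = 13 * 14 / 2 = 91
Total = 13 * 91 = 1183

1183


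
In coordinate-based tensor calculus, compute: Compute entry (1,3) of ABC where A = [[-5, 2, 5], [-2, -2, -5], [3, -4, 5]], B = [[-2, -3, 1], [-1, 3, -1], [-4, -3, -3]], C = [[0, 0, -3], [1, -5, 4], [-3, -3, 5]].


(ABC)_{13} = sum_m (AB)_{1m} C_{m3}. First compute row 1 of AB.
(AB)_{11} = -5*-2 + 2*-1 + 5*-4 = -12
(AB)_{12} = -5*-3 + 2*3 + 5*-3 = 6
(AB)_{13} = -5*1 + 2*-1 + 5*-3 = -22
Now contract with column 3 of C:
(AB)_{11} * C_{13} = -12 * -3 = 36
(AB)_{12} * C_{23} = 6 * 4 = 24
(AB)_{13} * C_{33} = -22 * 5 = -110
(ABC)_{13} = 36 + 24 + -110 = -50

-50


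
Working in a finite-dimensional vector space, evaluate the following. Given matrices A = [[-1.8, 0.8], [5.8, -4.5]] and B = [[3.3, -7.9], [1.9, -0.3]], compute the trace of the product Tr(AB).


Tr(AB) = sum_i (AB)_{ii} where (AB)_{ii} = sum_k A_{ik} B_{ki}.
(AB)_{11} = -1.8*3.3 + 0.8*1.9 = -4.42
(AB)_{22} = 5.8*-7.9 + -4.5*-0.3 = -44.47
Tr(AB) = -4.42 + -44.47 = -48.89

-48.89


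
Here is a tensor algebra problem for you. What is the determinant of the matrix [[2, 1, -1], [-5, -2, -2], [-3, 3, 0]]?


Expanding along the first row, det(A) = a11*M_11 - a12*M_12 + a13*M_13, where M_1j is the (1,j) minor.
Minor M_11 = -2*0 - -2*3 = 6
Minor M_12 = -5*0 - -2*-3 = -6
Minor M_13 = -5*3 - -2*-3 = -21
det = 2*(6) - 1*(-6) + -1*(-21)
    = 12 - -6 + 21
    = 39

39


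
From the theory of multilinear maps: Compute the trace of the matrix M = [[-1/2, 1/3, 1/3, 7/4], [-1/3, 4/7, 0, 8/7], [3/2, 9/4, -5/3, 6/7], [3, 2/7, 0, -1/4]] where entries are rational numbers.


The trace is the sum of diagonal entries.
Diagonal: M[1,1] = -1/2, M[2,2] = 4/7, M[3,3] = -5/3, M[4,4] = -1/4
Tr(M) = -1/2 + 4/7 + -5/3 + -1/4
Computing step by step:
After adding M[1,1]: -1/2
After adding M[2,2]: 1/14
After adding M[3,3]: -67/42
After adding M[4,4]: -155/84
Tr(M) = -155/84

-155/84


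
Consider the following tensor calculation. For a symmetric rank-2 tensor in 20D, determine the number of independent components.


A symmetric rank-2 tensor in d dimensions has d(d+1)/2 independent components.
d = 20
d(d+1)/2 = 20 * 21 / 2 = 420 / 2 = 210

210


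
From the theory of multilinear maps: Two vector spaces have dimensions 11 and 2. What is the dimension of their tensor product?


The dimension of a tensor product is the product of dimensions.
dim(V) = 11, dim(W) = 2
dim(V (x) W) = 11 * 2 = 22

22


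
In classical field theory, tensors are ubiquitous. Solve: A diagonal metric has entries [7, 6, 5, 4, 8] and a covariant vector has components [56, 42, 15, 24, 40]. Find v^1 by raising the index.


To raise an index with a diagonal metric: v^i = v_i / g_{ii}.
For index 1: v_1 = 56, g_{11} = 7
v^1 = 56 / 7 = 8

8


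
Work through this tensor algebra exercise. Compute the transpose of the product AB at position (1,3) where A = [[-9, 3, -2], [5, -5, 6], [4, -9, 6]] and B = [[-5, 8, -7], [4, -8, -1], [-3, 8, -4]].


(AB)^T_{ij} = (AB)_{ji} = sum_k A_{jk} B_{ki}.
For i=1, j=3 we need (AB)_{31}:
A_{31} * B_{11} = 4 * -5 = -20
A_{32} * B_{21} = -9 * 4 = -36
A_{33} * B_{31} = 6 * -3 = -18
Sum = -20 + -36 + -18 = -74

-74


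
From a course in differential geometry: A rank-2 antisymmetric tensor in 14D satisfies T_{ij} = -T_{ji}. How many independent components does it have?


An antisymmetric rank-2 tensor satisfies A_{ij} = -A_{ji}, so diagonal entries are zero.
The independent components are the upper-triangular entries: C(n, 2) = n(n-1)/2.
n = 14
C(14, 2) = 14 * 13 / 2 = 182 / 2 = 91

91


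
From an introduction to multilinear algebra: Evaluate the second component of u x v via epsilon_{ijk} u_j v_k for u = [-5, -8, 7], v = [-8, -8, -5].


(u x v)_2 = sum_{j,k} epsilon_{2jk} u_j v_k. Only permutations of (1,2,3) contribute; the two non-zero terms are:
eps_{213} u_1 v_3 = -1 * -5 * -5 = -25
eps_{231} u_3 v_1 = 1 * 7 * -8 = -56
(u x v)_2 = -81

-81


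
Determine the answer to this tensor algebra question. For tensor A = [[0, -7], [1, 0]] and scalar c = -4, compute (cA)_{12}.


Scalar multiplication: (cA)_{ij} = c * A_{ij}.
c = -4
A_{12} = -7
(cA)_{12} = -4 * -7 = 28

28


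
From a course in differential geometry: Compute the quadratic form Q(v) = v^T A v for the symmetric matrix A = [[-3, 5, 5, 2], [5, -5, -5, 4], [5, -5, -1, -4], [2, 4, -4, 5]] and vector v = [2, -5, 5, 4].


First compute Av:
(Av)_1 = -3*2 + 5*-5 + 5*5 + 2*4 = 2
(Av)_2 = 5*2 + -5*-5 + -5*5 + 4*4 = 26
(Av)_3 = 5*2 + -5*-5 + -1*5 + -4*4 = 14
(Av)_4 = 2*2 + 4*-5 + -4*5 + 5*4 = -16
Av = [2, 26, 14, -16]
Then v^T (Av) = 2*2 + -5*26 + 5*14 + 4*-16
= 4 + -130 + 70 + -64 = -120

-120


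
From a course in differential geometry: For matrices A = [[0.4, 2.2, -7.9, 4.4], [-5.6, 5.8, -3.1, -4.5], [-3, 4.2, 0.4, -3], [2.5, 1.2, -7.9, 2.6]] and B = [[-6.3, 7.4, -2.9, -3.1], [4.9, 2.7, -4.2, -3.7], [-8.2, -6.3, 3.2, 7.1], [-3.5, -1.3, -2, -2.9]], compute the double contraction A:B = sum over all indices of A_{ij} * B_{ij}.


A:B = sum over all i,j of A_{ij} * B_{ij}.
Row 1: 0.4*-6.3=-2.52, 2.2*7.4=16.28, -7.9*-2.9=22.91, 4.4*-3.1=-13.64 => row sum = 23.03
Row 2: -5.6*4.9=-27.44, 5.8*2.7=15.66, -3.1*-4.2=13.02, -4.5*-3.7=16.65 => row sum = 17.89
Row 3: -3*-8.2=24.6, 4.2*-6.3=-26.46, 0.4*3.2=1.28, -3*7.1=-21.3 => row sum = -21.88
Row 4: 2.5*-3.5=-8.75, 1.2*-1.3=-1.56, -7.9*-2=15.8, 2.6*-2.9=-7.54 => row sum = -2.05
Total = 23.03 + 17.89 + -21.88 + -2.05 = 16.99

16.99


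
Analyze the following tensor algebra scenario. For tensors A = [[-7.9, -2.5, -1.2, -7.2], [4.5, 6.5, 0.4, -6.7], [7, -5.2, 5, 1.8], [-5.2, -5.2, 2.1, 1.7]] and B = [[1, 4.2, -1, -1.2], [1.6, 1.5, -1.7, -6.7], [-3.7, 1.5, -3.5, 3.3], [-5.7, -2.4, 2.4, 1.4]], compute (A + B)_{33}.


Tensor addition is component-wise: (A + B)_{ij} = A_{ij} + B_{ij}.
A_{33} = 5
B_{33} = -3.5
(A + B)_{33} = 5 + -3.5 = 1.5

1.5


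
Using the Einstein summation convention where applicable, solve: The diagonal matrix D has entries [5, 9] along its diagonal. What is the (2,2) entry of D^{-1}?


For a diagonal matrix, the inverse has entries (D^{-1})_{ii} = 1/d_{ii}.
The diagonal entries are: d_{11} = 5, d_{22} = 9
We need (D^{-1})_{22} = 1/d_{22} = 1/9 = 1/9

1/9


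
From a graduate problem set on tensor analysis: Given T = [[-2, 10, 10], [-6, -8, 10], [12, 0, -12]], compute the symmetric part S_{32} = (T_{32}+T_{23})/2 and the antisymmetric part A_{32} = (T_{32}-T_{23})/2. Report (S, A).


T_{32} = 0
T_{23} = 10
S_{32} = (0 + 10)/2 = 10/2 = 5
A_{32} = (0 - 10)/2 = -10/2 = -5
Check: S + A = 5 + -5 = 0 = T_{32}.

(5, -5)


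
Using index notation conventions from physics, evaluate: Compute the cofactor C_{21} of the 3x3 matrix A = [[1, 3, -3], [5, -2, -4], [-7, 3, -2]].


To find cofactor C_{21}, delete row 2 and column 1.
The resulting 2x2 submatrix is: [[3, -3], [3, -2]]
Minor M_{21} = 3*-2 - -3*3
  = -6 - -9 = 3
Sign = (-1)^(2+1) = (-1)^3 = -1
Cofactor C_{21} = -1 * 3 = -3

-3


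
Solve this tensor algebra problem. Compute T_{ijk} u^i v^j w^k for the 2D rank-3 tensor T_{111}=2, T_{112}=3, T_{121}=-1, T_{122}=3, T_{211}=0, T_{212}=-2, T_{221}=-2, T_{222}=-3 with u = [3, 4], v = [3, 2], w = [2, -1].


S = sum over i,j,k of T_{ijk} u_i v_j w_k. Expanding all 8 terms:
T_{111}*u_1*v_1*w_1 = 2*3*3*2 = 36  (running total: 36)
T_{112}*u_1*v_1*w_2 = 3*3*3*-1 = -27  (running total: 9)
T_{121}*u_1*v_2*w_1 = -1*3*2*2 = -12  (running total: -3)
T_{122}*u_1*v_2*w_2 = 3*3*2*-1 = -18  (running total: -21)
T_{211}*u_2*v_1*w_1 = 0*4*3*2 = 0  (running total: -21)
T_{212}*u_2*v_1*w_2 = -2*4*3*-1 = 24  (running total: 3)
T_{221}*u_2*v_2*w_1 = -2*4*2*2 = -32  (running total: -29)
T_{222}*u_2*v_2*w_2 = -3*4*2*-1 = 24  (running total: -5)
S = -5

-5


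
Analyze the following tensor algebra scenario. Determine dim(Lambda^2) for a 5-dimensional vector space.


The dimension of the space of p-forms on an n-dimensional space is C(n, p).
n = 5, p = 2
C(5, 2) = 5! / (2! * 3!) = 10

10


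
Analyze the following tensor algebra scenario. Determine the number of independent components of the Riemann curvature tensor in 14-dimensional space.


The Riemann tensor in d dimensions has d^2(d^2 - 1)/12 independent components.
d = 14, so d^2 = 196
d^2 - 1 = 195
d^2(d^2 - 1) = 196 * 195 = 38220
Divide by 12: 38220 / 12 = 3185

3185


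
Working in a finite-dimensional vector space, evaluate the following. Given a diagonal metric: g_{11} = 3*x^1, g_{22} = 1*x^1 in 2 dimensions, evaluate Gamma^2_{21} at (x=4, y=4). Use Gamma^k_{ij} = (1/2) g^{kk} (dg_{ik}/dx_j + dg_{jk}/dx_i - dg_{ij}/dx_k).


For a diagonal metric, Gamma^k_{ij} = (1/2) g^{kk} (dg_{ik}/dx_j + dg_{jk}/dx_i - dg_{ij}/dx_k).
The metric is diagonal, so g_{ab} = 0 for a != b.
At the given point: g_{11} = 12, g_{22} = 4
g^{22} = 1/4
dg_{22}/dx_1 = dg_{22}/dx_1 = 1
dg_{12}/dx_2 = 0 (off-diagonal)
dg_{21}/dx_2 = 0 (off-diagonal)
Numerator = 1 + 0 - 0 = 1
Gamma^2_{21} = 1 / (2 * 4) = 1/8

1/8


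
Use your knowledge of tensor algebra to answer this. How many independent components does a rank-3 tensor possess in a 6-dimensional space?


The number of components of a rank-r tensor in d dimensions is d^r.
Here d = 6 and r = 3.
6^3 = 216

216


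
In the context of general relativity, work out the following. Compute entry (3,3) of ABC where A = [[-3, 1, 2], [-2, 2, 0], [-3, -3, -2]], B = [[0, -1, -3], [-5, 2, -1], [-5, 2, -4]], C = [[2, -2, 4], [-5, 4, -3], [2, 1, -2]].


(ABC)_{33} = sum_m (AB)_{3m} C_{m3}. First compute row 3 of AB.
(AB)_{31} = -3*0 + -3*-5 + -2*-5 = 25
(AB)_{32} = -3*-1 + -3*2 + -2*2 = -7
(AB)_{33} = -3*-3 + -3*-1 + -2*-4 = 20
Now contract with column 3 of C:
(AB)_{31} * C_{13} = 25 * 4 = 100
(AB)_{32} * C_{23} = -7 * -3 = 21
(AB)_{33} * C_{33} = 20 * -2 = -40
(ABC)_{33} = 100 + 21 + -40 = 81

81


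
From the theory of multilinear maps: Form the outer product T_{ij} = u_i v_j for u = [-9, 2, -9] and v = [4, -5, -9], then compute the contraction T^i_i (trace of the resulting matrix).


The outer product gives T_{ij} = u_i v_j.
The trace (contraction) is Tr(T) = sum_i T_{ii} = sum_i u_i v_i.
Diagonal entries:
T_{11} = u_1 * v_1 = -9 * 4 = -36
T_{22} = u_2 * v_2 = 2 * -5 = -10
T_{33} = u_3 * v_3 = -9 * -9 = 81
Tr(T) = -36 + -10 + 81 = 35

35


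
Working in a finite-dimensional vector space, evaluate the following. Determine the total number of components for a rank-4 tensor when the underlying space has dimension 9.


The number of components of a rank-r tensor in d dimensions is d^r.
Here d = 9 and r = 4.
9^4 = 6561

6561


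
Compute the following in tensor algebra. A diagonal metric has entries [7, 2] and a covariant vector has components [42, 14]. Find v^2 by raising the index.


To raise an index with a diagonal metric: v^i = v_i / g_{ii}.
For index 2: v_2 = 14, g_{22} = 2
v^2 = 14 / 2 = 7

7


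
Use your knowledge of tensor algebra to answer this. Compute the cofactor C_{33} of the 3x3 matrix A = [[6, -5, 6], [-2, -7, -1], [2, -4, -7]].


To find cofactor C_{33}, delete row 3 and column 3.
The resulting 2x2 submatrix is: [[6, -5], [-2, -7]]
Minor M_{33} = 6*-7 - -5*-2
  = -42 - 10 = -52
Sign = (-1)^(3+3) = (-1)^6 = 1
Cofactor C_{33} = 1 * -52 = -52

-52


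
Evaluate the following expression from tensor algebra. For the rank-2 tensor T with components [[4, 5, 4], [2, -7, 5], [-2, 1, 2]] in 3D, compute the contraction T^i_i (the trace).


The contraction (trace) of a rank-2 tensor is the sum of its diagonal elements.
Diagonal entries: A[1,1] = 4, A[2,2] = -7, A[3,3] = 2
Tr(A) = 4 + -7 + 2 = -1

-1


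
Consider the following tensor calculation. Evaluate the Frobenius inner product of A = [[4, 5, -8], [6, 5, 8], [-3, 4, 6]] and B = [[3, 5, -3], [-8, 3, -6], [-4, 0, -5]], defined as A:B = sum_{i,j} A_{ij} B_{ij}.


A:B = sum over all i,j of A_{ij} * B_{ij}.
Row 1: 4*3=12, 5*5=25, -8*-3=24 => row sum = 61
Row 2: 6*-8=-48, 5*3=15, 8*-6=-48 => row sum = -81
Row 3: -3*-4=12, 4*0=0, 6*-5=-30 => row sum = -18
Total = 61 + -81 + -18 = -38

-38


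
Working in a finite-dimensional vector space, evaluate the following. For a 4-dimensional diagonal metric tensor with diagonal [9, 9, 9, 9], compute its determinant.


For a diagonal metric, the determinant is the product of diagonal entries.
Diagonal entries: 9, 9, 9, 9
det(g) = 9 * 9 * 9 * 9 = 6561

6561


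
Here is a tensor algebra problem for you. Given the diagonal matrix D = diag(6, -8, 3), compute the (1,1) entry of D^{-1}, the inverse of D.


For a diagonal matrix, the inverse has entries (D^{-1})_{ii} = 1/d_{ii}.
The diagonal entries are: d_{11} = 6, d_{22} = -8, d_{33} = 3
We need (D^{-1})_{11} = 1/d_{11} = 1/6 = 1/6

1/6


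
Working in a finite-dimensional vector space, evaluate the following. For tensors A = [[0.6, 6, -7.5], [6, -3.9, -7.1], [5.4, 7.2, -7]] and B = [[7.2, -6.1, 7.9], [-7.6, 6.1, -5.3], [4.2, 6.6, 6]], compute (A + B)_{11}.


Tensor addition is component-wise: (A + B)_{ij} = A_{ij} + B_{ij}.
A_{11} = 0.6
B_{11} = 7.2
(A + B)_{11} = 0.6 + 7.2 = 7.8

7.8


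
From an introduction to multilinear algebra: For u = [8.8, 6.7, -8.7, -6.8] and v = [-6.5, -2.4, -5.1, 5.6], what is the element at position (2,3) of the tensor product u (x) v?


The outer product entry T_{ij} = u_i * v_j.
We need i=2, j=3.
u_2 = 6.7, v_3 = -5.1
T_{2,3} = 6.7 * -5.1 = -34.17

-34.17


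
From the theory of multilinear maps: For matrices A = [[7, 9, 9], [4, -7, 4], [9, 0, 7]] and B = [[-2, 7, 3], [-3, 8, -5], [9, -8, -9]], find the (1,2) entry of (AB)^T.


(AB)^T_{ij} = (AB)_{ji} = sum_k A_{jk} B_{ki}.
For i=1, j=2 we need (AB)_{21}:
A_{21} * B_{11} = 4 * -2 = -8
A_{22} * B_{21} = -7 * -3 = 21
A_{23} * B_{31} = 4 * 9 = 36
Sum = -8 + 21 + 36 = 49

49


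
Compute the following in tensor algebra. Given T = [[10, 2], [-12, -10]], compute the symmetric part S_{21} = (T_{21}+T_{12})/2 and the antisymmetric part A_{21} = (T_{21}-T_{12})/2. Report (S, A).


T_{21} = -12
T_{12} = 2
S_{21} = (-12 + 2)/2 = -10/2 = -5
A_{21} = (-12 - 2)/2 = -14/2 = -7
Check: S + A = -5 + -7 = -12 = T_{21}.

(-5, -7)


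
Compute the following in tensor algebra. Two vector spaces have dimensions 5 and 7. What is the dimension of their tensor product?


The dimension of a tensor product is the product of dimensions.
dim(V) = 5, dim(W) = 7
dim(V (x) W) = 5 * 7 = 35

35


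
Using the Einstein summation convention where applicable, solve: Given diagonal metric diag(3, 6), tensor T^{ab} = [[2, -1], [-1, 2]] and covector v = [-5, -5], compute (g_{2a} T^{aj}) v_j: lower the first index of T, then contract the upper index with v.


Step 1: lower the first index. For a diagonal metric, g_{ia} T^{aj} = g_{ii} T^{ij} (no sum on i).
g_{22} = 6
S_2{}^1 = 6 * T^{21} = 6 * -1 = -6
S_2{}^2 = 6 * T^{22} = 6 * 2 = 12
Step 2: contract S_2{}^j with v_j.
S_2{}^1 * v_1 = -6 * -5 = 30
S_2{}^2 * v_2 = 12 * -5 = -60
Result = 30 + -60 = -30

-30


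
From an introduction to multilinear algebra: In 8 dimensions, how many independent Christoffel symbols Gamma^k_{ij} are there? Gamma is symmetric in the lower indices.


Christoffel symbols Gamma^k_{ij} are symmetric in i,j, so there are d * d(d+1)/2 independent symbols.
d = 8
d(d+1)/2 = 8 * 9 / 2 = 36
Total = 8 * 36 = 288

288


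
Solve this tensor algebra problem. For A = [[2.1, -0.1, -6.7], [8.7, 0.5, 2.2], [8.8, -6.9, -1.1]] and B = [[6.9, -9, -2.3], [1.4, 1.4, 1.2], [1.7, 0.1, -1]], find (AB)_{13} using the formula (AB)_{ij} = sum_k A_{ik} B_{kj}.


(AB)_{ij} = sum_k A_{ik} B_{kj}.
For i=1, j=3:
A_{11} * B_{13} = 2.1 * -2.3 = -4.83
A_{12} * B_{23} = -0.1 * 1.2 = -0.12
A_{13} * B_{33} = -6.7 * -1 = 6.7
Sum = -4.83 + -0.12 + 6.7 = 1.75

1.75


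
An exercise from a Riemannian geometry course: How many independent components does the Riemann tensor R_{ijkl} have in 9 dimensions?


The Riemann tensor in d dimensions has d^2(d^2 - 1)/12 independent components.
d = 9, so d^2 = 81
d^2 - 1 = 80
d^2(d^2 - 1) = 81 * 80 = 6480
Divide by 12: 6480 / 12 = 540

540


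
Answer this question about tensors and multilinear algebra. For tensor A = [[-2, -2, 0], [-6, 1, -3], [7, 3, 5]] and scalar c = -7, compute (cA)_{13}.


Scalar multiplication: (cA)_{ij} = c * A_{ij}.
c = -7
A_{13} = 0
(cA)_{13} = -7 * 0 = 0

0


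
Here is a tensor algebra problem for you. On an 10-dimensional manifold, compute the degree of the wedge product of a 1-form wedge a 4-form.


The degree of a wedge product is the sum of the degrees of the individual forms.
Degrees: 1, 4
Total degree = 1 + 4 = 5

5


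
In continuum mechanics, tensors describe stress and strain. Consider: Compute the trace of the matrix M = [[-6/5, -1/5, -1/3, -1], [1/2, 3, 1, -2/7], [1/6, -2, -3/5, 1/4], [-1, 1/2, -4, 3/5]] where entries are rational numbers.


The trace is the sum of diagonal entries.
Diagonal: M[1,1] = -6/5, M[2,2] = 3, M[3,3] = -3/5, M[4,4] = 3/5
Tr(M) = -6/5 + 3 + -3/5 + 3/5
Computing step by step:
After adding M[1,1]: -6/5
After adding M[2,2]: 9/5
After adding M[3,3]: 6/5
After adding M[4,4]: 9/5
Tr(M) = 9/5

9/5


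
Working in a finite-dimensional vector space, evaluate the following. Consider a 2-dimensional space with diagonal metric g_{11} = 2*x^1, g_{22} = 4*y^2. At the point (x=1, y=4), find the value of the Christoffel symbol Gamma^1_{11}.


For a diagonal metric, Gamma^k_{ij} = (1/2) g^{kk} (dg_{ik}/dx_j + dg_{jk}/dx_i - dg_{ij}/dx_k).
The metric is diagonal, so g_{ab} = 0 for a != b.
At the given point: g_{11} = 2, g_{22} = 64
g^{11} = 1/2
dg_{11}/dx_1 = dg_{11}/dx_1 = 2
dg_{11}/dx_1 = dg_{11}/dx_1 = 2
dg_{11}/dx_1 = dg_{11}/dx_1 = 2
Numerator = 2 + 2 - 2 = 2
Gamma^1_{11} = 2 / (2 * 2) = 1/2

1/2


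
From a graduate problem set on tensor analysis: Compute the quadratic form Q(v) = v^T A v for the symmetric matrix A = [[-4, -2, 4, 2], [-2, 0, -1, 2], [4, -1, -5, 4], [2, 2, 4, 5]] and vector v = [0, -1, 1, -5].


First compute Av:
(Av)_1 = -4*0 + -2*-1 + 4*1 + 2*-5 = -4
(Av)_2 = -2*0 + 0*-1 + -1*1 + 2*-5 = -11
(Av)_3 = 4*0 + -1*-1 + -5*1 + 4*-5 = -24
(Av)_4 = 2*0 + 2*-1 + 4*1 + 5*-5 = -23
Av = [-4, -11, -24, -23]
Then v^T (Av) = 0*-4 + -1*-11 + 1*-24 + -5*-23
= 0 + 11 + -24 + 115 = 102

102


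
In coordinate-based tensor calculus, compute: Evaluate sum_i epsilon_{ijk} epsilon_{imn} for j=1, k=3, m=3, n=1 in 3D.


Using the identity: epsilon_{ijk} epsilon_{imn} = delta_{jm} delta_{kn} - delta_{jn} delta_{km}.
delta_{13} = 0
delta_{31} = 0
delta_{11} = 1
delta_{33} = 1
Result = 0 * 0 - 1 * 1 = 0 - 1 = -1

-1


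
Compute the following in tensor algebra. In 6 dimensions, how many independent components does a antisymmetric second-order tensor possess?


A antisymmetric rank-2 tensor in d dimensions has d(d-1)/2 independent components.
d = 6
d(d-1)/2 = 6 * 5 / 2 = 30 / 2 = 15

15


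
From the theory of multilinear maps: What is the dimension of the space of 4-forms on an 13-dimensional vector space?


The dimension of the space of p-forms on an n-dimensional space is C(n, p).
n = 13, p = 4
C(13, 4) = 13! / (4! * 9!) = 715

715


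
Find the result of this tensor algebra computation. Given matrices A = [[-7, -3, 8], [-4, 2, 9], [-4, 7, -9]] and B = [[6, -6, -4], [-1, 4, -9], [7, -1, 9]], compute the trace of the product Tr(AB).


Tr(AB) = sum_i (AB)_{ii} where (AB)_{ii} = sum_k A_{ik} B_{ki}.
(AB)_{11} = -7*6 + -3*-1 + 8*7 = 17
(AB)_{22} = -4*-6 + 2*4 + 9*-1 = 23
(AB)_{33} = -4*-4 + 7*-9 + -9*9 = -128
Tr(AB) = 17 + 23 + -128 = -88

-88


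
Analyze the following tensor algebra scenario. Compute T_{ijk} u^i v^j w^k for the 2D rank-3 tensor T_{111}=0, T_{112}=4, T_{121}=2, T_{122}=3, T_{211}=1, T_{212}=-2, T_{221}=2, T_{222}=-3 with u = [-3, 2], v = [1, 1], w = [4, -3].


S = sum over i,j,k of T_{ijk} u_i v_j w_k. Expanding all 8 terms:
T_{111}*u_1*v_1*w_1 = 0*-3*1*4 = 0  (running total: 0)
T_{112}*u_1*v_1*w_2 = 4*-3*1*-3 = 36  (running total: 36)
T_{121}*u_1*v_2*w_1 = 2*-3*1*4 = -24  (running total: 12)
T_{122}*u_1*v_2*w_2 = 3*-3*1*-3 = 27  (running total: 39)
T_{211}*u_2*v_1*w_1 = 1*2*1*4 = 8  (running total: 47)
T_{212}*u_2*v_1*w_2 = -2*2*1*-3 = 12  (running total: 59)
T_{221}*u_2*v_2*w_1 = 2*2*1*4 = 16  (running total: 75)
T_{222}*u_2*v_2*w_2 = -3*2*1*-3 = 18  (running total: 93)
S = 93

93


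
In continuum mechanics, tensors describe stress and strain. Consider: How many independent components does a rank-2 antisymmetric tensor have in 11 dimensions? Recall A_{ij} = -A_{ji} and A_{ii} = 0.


An antisymmetric rank-2 tensor satisfies A_{ij} = -A_{ji}, so diagonal entries are zero.
The independent components are the upper-triangular entries: C(n, 2) = n(n-1)/2.
n = 11
C(11, 2) = 11 * 10 / 2 = 110 / 2 = 55

55


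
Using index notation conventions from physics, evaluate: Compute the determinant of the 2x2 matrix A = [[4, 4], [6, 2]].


For a 2x2 matrix [[a, b], [c, d]], det = a*d - b*c.
a = 4, b = 4, c = 6, d = 2
a*d = 4 * 2 = 8
b*c = 4 * 6 = 24
det = 8 - 24 = -16

-16


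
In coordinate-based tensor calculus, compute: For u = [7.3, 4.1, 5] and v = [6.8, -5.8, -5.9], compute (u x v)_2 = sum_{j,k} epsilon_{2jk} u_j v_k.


(u x v)_2 = sum_{j,k} epsilon_{2jk} u_j v_k. Only permutations of (1,2,3) contribute; the two non-zero terms are:
eps_{213} u_1 v_3 = -1 * 7.3 * -5.9 = 43.07
eps_{231} u_3 v_1 = 1 * 5 * 6.8 = 34
(u x v)_2 = 77.07

77.07


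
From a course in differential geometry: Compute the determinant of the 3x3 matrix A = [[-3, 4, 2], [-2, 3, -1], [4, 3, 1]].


Expanding along the first row, det(A) = a11*M_11 - a12*M_12 + a13*M_13, where M_1j is the (1,j) minor.
Minor M_11 = 3*1 - -1*3 = 6
Minor M_12 = -2*1 - -1*4 = 2
Minor M_13 = -2*3 - 3*4 = -18
det = -3*(6) - 4*(2) + 2*(-18)
    = -18 - 8 + -36
    = -62

-62


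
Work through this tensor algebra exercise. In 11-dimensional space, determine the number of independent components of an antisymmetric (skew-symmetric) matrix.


An antisymmetric rank-2 tensor satisfies A_{ij} = -A_{ji}, so diagonal entries are zero.
The independent components are the upper-triangular entries: C(n, 2) = n(n-1)/2.
n = 11
C(11, 2) = 11 * 10 / 2 = 110 / 2 = 55

55


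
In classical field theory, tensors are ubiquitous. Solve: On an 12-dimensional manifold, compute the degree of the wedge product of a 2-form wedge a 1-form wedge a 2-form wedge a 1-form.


The degree of a wedge product is the sum of the degrees of the individual forms.
Degrees: 2, 1, 2, 1
Total degree = 2 + 1 + 2 + 1 = 6

6


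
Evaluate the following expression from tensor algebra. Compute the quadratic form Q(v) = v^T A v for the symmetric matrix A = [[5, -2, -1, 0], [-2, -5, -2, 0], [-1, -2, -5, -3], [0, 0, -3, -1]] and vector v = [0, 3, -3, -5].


First compute Av:
(Av)_1 = 5*0 + -2*3 + -1*-3 + 0*-5 = -3
(Av)_2 = -2*0 + -5*3 + -2*-3 + 0*-5 = -9
(Av)_3 = -1*0 + -2*3 + -5*-3 + -3*-5 = 24
(Av)_4 = 0*0 + 0*3 + -3*-3 + -1*-5 = 14
Av = [-3, -9, 24, 14]
Then v^T (Av) = 0*-3 + 3*-9 + -3*24 + -5*14
= 0 + -27 + -72 + -70 = -169

-169


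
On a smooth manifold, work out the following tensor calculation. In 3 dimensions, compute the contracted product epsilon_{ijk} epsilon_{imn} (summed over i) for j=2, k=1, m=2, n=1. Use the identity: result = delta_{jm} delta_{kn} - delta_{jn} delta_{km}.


Using the identity: epsilon_{ijk} epsilon_{imn} = delta_{jm} delta_{kn} - delta_{jn} delta_{km}.
delta_{22} = 1
delta_{11} = 1
delta_{21} = 0
delta_{12} = 0
Result = 1 * 1 - 0 * 0 = 1 - 0 = 1

1


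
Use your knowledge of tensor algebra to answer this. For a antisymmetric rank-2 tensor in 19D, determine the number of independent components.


A antisymmetric rank-2 tensor in d dimensions has d(d-1)/2 independent components.
d = 19
d(d-1)/2 = 19 * 18 / 2 = 342 / 2 = 171

171


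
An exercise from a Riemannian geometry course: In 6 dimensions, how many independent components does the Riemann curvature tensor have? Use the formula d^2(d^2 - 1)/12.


The Riemann tensor in d dimensions has d^2(d^2 - 1)/12 independent components.
d = 6, so d^2 = 36
d^2 - 1 = 35
d^2(d^2 - 1) = 36 * 35 = 1260
Divide by 12: 1260 / 12 = 105

105


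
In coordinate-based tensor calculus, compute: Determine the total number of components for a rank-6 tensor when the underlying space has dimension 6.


The number of components of a rank-r tensor in d dimensions is d^r.
Here d = 6 and r = 6.
6^6 = 46656

46656


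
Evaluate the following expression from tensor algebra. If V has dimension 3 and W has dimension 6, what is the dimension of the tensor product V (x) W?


The dimension of a tensor product is the product of dimensions.
dim(V) = 3, dim(W) = 6
dim(V (x) W) = 3 * 6 = 18

18


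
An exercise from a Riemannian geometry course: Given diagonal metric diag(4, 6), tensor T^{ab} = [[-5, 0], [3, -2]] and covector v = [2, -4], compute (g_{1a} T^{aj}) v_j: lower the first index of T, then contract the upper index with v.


Step 1: lower the first index. For a diagonal metric, g_{ia} T^{aj} = g_{ii} T^{ij} (no sum on i).
g_{11} = 4
S_1{}^1 = 4 * T^{11} = 4 * -5 = -20
S_1{}^2 = 4 * T^{12} = 4 * 0 = 0
Step 2: contract S_1{}^j with v_j.
S_1{}^1 * v_1 = -20 * 2 = -40
S_1{}^2 * v_2 = 0 * -4 = 0
Result = -40 + 0 = -40

-40


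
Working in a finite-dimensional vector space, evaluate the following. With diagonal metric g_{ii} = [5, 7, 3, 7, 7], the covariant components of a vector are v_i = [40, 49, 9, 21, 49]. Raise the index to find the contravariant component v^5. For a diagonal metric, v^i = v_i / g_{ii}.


To raise an index with a diagonal metric: v^i = v_i / g_{ii}.
For index 5: v_5 = 49, g_{55} = 7
v^5 = 49 / 7 = 7

7


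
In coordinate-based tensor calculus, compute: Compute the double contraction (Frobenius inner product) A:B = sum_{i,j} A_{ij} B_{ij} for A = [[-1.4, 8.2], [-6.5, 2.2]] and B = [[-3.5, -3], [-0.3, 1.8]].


A:B = sum over all i,j of A_{ij} * B_{ij}.
Row 1: -1.4*-3.5=4.9, 8.2*-3=-24.6 => row sum = -19.7
Row 2: -6.5*-0.3=1.95, 2.2*1.8=3.96 => row sum = 5.91
Total = -19.7 + 5.91 = -13.79

-13.79


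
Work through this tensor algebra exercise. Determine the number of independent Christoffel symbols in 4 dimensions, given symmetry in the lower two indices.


Christoffel symbols Gamma^k_{ij} are symmetric in i,j, so there are d * d(d+1)/2 independent symbols.
d = 4
d(d+1)/2 = 4 * 5 / 2 = 10
Total = 4 * 10 = 40

40


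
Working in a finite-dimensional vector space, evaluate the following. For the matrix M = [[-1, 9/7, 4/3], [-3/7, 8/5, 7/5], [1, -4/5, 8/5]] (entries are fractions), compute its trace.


The trace is the sum of diagonal entries.
Diagonal: M[1,1] = -1, M[2,2] = 8/5, M[3,3] = 8/5
Tr(M) = -1 + 8/5 + 8/5
Computing step by step:
After adding M[1,1]: -1
After adding M[2,2]: 3/5
After adding M[3,3]: 11/5
Tr(M) = 11/5

11/5


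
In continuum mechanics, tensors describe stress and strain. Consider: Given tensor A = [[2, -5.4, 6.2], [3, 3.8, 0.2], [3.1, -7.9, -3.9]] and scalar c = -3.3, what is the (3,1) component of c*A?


Scalar multiplication: (cA)_{ij} = c * A_{ij}.
c = -3.3
A_{31} = 3.1
(cA)_{31} = -3.3 * 3.1 = -10.23

-10.23


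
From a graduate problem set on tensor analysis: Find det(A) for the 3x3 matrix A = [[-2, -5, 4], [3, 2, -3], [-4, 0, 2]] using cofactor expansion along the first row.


Expanding along the first row, det(A) = a11*M_11 - a12*M_12 + a13*M_13, where M_1j is the (1,j) minor.
Minor M_11 = 2*2 - -3*0 = 4
Minor M_12 = 3*2 - -3*-4 = -6
Minor M_13 = 3*0 - 2*-4 = 8
det = -2*(4) - -5*(-6) + 4*(8)
    = -8 - 30 + 32
    = -6

-6


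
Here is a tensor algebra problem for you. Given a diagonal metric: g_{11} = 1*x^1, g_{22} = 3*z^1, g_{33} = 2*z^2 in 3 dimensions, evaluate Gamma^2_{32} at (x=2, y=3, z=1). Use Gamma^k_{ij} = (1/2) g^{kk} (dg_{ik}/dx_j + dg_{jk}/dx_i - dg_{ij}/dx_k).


For a diagonal metric, Gamma^k_{ij} = (1/2) g^{kk} (dg_{ik}/dx_j + dg_{jk}/dx_i - dg_{ij}/dx_k).
The metric is diagonal, so g_{ab} = 0 for a != b.
At the given point: g_{11} = 2, g_{22} = 3, g_{33} = 2
g^{22} = 1/3
dg_{32}/dx_2 = 0 (off-diagonal)
dg_{22}/dx_3 = dg_{22}/dx_3 = 3
dg_{32}/dx_2 = 0 (off-diagonal)
Numerator = 0 + 3 - 0 = 3
Gamma^2_{32} = 3 / (2 * 3) = 1/2

1/2


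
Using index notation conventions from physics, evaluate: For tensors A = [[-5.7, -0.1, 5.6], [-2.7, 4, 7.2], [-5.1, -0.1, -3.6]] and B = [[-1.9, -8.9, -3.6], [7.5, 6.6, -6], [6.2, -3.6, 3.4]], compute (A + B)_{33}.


Tensor addition is component-wise: (A + B)_{ij} = A_{ij} + B_{ij}.
A_{33} = -3.6
B_{33} = 3.4
(A + B)_{33} = -3.6 + 3.4 = -0.2

-0.2


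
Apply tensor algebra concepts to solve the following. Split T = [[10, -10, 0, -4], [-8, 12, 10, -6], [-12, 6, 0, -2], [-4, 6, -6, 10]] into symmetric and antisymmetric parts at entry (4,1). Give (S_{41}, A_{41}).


T_{41} = -4
T_{14} = -4
S_{41} = (-4 + -4)/2 = -8/2 = -4
A_{41} = (-4 - -4)/2 = 0/2 = 0
Check: S + A = -4 + 0 = -4 = T_{41}.

(-4, 0)
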